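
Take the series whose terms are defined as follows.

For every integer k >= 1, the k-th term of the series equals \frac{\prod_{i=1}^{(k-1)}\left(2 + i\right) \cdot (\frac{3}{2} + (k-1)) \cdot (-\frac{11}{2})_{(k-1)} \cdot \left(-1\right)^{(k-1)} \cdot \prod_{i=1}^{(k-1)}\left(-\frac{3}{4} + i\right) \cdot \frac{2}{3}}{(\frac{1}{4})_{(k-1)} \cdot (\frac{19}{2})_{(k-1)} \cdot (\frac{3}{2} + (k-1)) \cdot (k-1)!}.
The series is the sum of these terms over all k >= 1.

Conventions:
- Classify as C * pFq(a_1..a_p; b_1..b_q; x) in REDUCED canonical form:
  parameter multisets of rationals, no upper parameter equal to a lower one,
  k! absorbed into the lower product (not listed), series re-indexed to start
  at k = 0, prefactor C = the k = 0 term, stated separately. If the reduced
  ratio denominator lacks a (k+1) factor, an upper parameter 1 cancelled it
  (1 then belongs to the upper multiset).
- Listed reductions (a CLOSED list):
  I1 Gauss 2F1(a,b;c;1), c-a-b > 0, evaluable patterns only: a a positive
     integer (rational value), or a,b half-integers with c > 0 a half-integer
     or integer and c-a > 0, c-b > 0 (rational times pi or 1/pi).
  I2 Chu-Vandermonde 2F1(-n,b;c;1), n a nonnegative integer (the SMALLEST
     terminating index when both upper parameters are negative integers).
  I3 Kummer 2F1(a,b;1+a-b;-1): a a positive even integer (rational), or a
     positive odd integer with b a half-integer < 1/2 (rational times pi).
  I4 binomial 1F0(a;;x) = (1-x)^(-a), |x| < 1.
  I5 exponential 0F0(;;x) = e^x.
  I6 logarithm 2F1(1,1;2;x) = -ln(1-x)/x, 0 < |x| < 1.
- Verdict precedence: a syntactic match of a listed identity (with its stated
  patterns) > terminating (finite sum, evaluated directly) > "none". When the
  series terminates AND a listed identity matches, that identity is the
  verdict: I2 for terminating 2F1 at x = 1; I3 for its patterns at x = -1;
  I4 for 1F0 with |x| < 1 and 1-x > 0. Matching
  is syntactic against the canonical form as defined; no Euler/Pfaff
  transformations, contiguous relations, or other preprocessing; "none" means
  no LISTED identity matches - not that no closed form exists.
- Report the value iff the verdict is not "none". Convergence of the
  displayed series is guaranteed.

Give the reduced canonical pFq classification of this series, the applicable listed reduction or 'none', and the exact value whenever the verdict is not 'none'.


Structural cue: from the first term \frac{2}{3}: the running product (C = 2/3) telescopes to a rising factorial.
Term ratio: r(k) = -1 * (k-\frac{11}{2}) (k+3) / [(k+\frac{19}{2}) (k+1)] - rational in k, leading ratio -1; with t_0 = \frac{2}{3}, classification follows.

Classification (C = \frac{2}{3}): 2F1 with upper {-\frac{11}{2}, 3}, lower {\frac{19}{2}}, argument x = -1. Verdict: the Kummer evaluation I3 matches (x = -1; c = \frac{19}{2} equals 1+a-b for upper {-\frac{11}{2}, 3}: listed pattern). Value: \frac{36465}{32768} \cdot \pi.


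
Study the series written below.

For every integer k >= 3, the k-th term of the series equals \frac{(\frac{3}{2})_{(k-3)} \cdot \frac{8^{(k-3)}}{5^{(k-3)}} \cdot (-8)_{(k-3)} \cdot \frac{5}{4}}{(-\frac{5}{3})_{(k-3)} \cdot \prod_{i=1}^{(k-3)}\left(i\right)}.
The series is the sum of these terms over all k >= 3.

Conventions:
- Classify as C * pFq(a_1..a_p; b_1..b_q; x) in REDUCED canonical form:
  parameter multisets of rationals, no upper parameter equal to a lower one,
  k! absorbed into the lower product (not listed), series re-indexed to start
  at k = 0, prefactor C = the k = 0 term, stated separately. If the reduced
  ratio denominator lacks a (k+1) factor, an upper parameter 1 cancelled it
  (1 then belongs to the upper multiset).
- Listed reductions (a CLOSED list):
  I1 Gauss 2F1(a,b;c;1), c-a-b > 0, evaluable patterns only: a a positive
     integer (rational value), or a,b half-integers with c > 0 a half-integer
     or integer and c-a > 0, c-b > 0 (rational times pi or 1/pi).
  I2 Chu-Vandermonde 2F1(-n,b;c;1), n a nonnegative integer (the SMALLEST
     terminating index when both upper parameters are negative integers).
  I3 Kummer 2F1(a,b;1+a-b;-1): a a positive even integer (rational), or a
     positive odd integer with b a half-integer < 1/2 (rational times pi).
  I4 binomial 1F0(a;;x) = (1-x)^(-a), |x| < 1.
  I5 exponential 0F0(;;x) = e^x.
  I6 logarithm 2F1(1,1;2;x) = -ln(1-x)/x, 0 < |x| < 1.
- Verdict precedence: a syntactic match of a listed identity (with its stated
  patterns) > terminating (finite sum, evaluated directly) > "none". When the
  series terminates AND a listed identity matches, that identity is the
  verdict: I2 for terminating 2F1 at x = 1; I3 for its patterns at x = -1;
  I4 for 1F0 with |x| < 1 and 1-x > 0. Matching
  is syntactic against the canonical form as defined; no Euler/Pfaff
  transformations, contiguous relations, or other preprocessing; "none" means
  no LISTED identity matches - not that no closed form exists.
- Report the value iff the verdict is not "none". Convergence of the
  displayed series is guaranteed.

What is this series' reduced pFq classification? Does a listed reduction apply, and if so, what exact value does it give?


This is \frac{5}{4} * 2F1(-8, \frac{3}{2}; -\frac{5}{3}; \frac{8}{5}) in reduced canonical form. Verdict: terminating (-8 upstairs). 9 nonzero terms in all; added directly. Sum: \frac{195102817}{312500}.

Structural cue: t_0 = \frac{5}{4} here, and the two geometric factors (C = 5/4, x = 8/5) combine into one argument.
Term ratio: r(k) = \frac{8}{5} * (k-8) (k+\frac{3}{2}) / [(k-\frac{5}{3}) (k+1)] - rational in k, leading ratio \frac{8}{5}; with t_0 = \frac{5}{4}, classification follows.


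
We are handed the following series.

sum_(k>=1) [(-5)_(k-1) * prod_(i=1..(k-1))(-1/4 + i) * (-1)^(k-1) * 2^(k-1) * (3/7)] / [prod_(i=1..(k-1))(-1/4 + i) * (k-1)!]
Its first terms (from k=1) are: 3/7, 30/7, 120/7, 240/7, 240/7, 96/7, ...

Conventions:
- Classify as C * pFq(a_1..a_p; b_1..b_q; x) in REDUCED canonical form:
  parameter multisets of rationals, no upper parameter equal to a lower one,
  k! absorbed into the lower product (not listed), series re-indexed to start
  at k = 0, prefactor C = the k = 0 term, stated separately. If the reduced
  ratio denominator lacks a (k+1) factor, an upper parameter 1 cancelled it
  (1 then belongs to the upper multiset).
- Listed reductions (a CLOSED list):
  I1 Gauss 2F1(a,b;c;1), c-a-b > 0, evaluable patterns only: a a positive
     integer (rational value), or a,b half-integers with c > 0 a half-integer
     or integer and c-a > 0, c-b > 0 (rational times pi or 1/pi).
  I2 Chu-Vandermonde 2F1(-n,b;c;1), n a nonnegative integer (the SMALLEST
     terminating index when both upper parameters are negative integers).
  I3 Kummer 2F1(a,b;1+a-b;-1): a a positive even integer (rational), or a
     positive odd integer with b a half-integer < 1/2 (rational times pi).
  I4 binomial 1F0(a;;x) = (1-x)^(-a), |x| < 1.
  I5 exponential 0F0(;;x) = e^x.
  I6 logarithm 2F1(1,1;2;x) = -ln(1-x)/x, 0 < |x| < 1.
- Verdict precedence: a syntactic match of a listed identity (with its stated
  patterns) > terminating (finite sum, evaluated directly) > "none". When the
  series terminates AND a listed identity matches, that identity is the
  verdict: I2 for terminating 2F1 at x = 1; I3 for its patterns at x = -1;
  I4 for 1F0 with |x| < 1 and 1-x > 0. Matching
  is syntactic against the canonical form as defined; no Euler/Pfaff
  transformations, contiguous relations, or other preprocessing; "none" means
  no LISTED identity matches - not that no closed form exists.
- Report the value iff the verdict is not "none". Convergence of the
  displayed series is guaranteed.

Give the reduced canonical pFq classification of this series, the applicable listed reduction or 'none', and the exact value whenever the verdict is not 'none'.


The series (x = -2) is 1F0: upper {-5}, lower {-}, prefactor 3/7. Verdict: terminating - upper -5 stops the sum at k = 5; the 6 terms are added exactly. Its exact value is 729/7.

The tell: from the first term 3/7: the (-1)^k factor (C = 3/7) folds into the argument's sign.
Step ratio: r(k) = (-2) * (k-5) / [(k+1)] - poly over poly, x = (-2) from leading terms; C = 3/7 at k = 0.


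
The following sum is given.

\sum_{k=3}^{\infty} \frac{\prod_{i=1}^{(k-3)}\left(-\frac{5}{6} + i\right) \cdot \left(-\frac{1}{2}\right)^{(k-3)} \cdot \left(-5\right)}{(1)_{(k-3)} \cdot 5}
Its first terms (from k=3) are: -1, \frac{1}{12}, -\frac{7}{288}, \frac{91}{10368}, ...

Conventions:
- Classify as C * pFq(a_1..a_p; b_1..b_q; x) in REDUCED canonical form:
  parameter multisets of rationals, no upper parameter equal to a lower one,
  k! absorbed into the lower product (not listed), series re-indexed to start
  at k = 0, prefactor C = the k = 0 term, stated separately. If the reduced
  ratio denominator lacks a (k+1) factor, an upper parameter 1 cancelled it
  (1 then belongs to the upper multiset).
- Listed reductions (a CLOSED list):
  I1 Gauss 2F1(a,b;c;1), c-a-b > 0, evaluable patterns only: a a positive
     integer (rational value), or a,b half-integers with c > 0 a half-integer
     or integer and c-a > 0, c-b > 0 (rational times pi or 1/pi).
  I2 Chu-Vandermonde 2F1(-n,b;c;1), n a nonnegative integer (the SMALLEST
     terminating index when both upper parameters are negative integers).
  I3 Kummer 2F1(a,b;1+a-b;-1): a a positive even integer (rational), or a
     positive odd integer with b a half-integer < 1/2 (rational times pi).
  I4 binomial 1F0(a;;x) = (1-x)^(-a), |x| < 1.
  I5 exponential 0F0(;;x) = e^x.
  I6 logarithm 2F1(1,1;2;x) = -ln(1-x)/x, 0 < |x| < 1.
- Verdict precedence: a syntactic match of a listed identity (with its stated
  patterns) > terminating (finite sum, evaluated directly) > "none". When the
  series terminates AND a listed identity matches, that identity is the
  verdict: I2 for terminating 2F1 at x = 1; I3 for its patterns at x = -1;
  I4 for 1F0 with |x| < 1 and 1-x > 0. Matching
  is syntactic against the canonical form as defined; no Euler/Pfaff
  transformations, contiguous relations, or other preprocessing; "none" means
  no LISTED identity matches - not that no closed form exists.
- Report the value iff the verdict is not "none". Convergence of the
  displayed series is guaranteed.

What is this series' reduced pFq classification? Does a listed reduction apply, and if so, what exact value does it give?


This is -1 * 1F0(\frac{1}{6}; -; -\frac{1}{2}) in reduced canonical form. Verdict (x = -\frac{1}{2}): binomial (I4) applies (the 1F0 binomial series: exponent -1/6, x = -\frac{1}{2}). Value: \left(-1\right) \cdot \left(\frac{3}{2}\right)^{-\frac{1}{6}}.

The tell: from the first term -1: the running product (prefactor -1) telescopes to a rising factorial.
Step ratio: r(k) = -\frac{1}{2} * (k+\frac{1}{6}) / [(k+1)] - rational; roots negated = parameters, x = -\frac{1}{2}, C = -1.


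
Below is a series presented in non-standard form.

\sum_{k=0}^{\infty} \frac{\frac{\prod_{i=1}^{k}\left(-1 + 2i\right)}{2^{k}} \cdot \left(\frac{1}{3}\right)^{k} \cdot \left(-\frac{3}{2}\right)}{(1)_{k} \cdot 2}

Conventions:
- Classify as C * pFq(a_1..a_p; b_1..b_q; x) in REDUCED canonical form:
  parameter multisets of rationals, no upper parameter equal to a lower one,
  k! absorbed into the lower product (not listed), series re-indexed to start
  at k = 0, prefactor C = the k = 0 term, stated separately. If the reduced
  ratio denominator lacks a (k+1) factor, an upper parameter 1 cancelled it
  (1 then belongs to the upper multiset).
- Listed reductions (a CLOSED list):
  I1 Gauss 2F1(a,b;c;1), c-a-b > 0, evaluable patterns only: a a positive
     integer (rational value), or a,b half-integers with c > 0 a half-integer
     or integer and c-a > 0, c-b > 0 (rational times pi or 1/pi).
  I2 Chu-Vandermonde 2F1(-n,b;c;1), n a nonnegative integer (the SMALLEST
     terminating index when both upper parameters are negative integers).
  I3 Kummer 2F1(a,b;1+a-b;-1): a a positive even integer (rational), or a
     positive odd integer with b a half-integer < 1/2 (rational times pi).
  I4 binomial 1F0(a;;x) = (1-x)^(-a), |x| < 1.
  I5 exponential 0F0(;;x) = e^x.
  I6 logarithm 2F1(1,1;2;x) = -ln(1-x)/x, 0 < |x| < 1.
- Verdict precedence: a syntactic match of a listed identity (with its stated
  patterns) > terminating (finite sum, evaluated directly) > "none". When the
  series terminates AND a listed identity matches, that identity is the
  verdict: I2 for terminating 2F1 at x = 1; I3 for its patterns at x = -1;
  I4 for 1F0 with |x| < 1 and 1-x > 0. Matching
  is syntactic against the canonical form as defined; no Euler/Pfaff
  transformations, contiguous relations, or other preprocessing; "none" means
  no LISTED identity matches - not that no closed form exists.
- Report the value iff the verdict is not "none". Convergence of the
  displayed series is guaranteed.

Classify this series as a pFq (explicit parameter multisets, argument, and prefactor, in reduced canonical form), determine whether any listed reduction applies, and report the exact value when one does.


The series (x = \frac{1}{3}) is 1F0: upper {\frac{1}{2}}, lower {-}, prefactor -\frac{3}{4}. Verdict: the I4 binomial reduction applies (the 1F0 binomial series: exponent -1/2, x = \frac{1}{3}). Hence: \left(-\frac{3}{4}\right) \cdot \left(\frac{2}{3}\right)^{-\frac{1}{2}}.

Structural cue: with t_0 = -\frac{3}{4}, the constant factors (C = -3/4) combine into one prefactor.
Ratio: r(k) = \frac{1}{3} * (k+\frac{1}{2}) / [(k+1)] - rational in k, leading ratio \frac{1}{3}; with t_0 = -\frac{3}{4}, classification follows.


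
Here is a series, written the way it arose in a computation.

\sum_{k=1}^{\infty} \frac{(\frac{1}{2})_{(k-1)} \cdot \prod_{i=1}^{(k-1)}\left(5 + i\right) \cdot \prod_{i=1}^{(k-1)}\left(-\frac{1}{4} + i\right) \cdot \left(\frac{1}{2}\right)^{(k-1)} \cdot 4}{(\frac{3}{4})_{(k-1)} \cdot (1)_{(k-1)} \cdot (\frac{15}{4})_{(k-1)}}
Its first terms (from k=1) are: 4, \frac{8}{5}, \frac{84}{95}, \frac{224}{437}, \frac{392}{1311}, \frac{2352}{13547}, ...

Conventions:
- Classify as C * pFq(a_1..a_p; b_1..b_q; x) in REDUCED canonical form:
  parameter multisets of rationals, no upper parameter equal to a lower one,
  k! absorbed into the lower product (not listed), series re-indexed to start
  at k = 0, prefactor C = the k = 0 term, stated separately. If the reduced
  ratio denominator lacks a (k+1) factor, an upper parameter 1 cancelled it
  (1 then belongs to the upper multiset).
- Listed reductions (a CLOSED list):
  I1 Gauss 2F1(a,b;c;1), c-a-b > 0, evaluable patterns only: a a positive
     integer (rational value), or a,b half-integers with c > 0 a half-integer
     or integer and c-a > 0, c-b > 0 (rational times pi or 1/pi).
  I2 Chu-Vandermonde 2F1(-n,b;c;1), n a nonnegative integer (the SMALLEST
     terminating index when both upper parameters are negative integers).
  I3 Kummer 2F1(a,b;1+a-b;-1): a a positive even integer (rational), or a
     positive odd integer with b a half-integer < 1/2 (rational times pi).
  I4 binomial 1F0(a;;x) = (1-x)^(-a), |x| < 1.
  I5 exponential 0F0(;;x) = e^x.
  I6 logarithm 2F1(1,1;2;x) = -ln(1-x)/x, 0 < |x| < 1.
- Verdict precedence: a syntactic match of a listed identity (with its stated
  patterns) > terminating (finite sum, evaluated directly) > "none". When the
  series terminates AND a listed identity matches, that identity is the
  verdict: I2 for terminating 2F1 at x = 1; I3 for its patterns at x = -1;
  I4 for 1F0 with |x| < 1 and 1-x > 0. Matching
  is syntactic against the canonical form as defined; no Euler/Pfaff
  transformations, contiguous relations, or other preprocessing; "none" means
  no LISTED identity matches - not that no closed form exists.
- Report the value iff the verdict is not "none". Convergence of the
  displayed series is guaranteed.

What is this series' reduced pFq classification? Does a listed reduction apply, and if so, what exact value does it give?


At argument \frac{1}{2}: a 2F1 with upper {\frac{1}{2}, 6}, lower {\frac{15}{4}}, scaled by C = 4. Verdict: no listed reduction: x = \frac{1}{2} and upper {\frac{1}{2}, 6} fail every I1-I6 pattern.

Key observation: x = \frac{1}{2} and the running product (prefactor 4) telescopes to a rising factorial.
Step ratio: r(k) = \frac{1}{2} * (k+\frac{1}{2}) (k+6) / [(k+\frac{15}{4}) (k+1)] - rational in k, leading ratio \frac{1}{2}; with t_0 = 4, classification follows.


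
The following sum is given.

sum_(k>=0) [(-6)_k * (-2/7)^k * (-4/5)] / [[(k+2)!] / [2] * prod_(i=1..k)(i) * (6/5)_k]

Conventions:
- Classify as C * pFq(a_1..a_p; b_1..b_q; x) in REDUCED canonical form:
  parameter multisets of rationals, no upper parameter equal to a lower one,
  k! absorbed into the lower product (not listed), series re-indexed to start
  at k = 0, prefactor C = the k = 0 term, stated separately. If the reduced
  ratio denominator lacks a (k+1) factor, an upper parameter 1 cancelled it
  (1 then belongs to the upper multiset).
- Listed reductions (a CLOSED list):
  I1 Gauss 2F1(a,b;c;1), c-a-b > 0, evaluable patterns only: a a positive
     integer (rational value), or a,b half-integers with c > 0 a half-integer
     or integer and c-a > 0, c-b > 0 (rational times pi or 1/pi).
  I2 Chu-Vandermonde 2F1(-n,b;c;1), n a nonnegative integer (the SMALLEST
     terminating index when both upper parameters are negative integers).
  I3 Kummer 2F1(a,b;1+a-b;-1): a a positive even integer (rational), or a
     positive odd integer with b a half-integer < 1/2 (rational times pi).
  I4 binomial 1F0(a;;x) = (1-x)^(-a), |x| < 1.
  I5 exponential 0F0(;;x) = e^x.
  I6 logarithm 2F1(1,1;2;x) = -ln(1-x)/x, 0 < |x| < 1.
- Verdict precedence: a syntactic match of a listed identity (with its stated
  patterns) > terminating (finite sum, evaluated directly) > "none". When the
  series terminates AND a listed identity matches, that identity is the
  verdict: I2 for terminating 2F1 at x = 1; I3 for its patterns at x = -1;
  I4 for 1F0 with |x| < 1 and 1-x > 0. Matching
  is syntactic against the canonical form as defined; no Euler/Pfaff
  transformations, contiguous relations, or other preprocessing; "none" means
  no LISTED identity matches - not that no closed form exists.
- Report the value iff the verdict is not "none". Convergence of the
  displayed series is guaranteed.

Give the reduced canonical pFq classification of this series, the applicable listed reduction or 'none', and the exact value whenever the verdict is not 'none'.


Prefactor -4/5, argument -2/7: 1F2 with upper {-6} over lower {6/5, 3}. Verdict: terminating - no listed pattern fits, but -6 in the upper list cuts the series at k = 6; direct evaluation. Its exact value is -15446750191709/12738365473680.

Key observation: from the first term -4/5: the denominator's factorial ratio (C = -4/5, x = -2/7) is a lower Pochhammer.
Adjacent-term ratio: r(k) = (-2/7) * (k-6) / [(k+6/5) (k+3) (k+1)] - poly over poly, x = (-2/7) from leading terms; C = -4/5 at k = 0.


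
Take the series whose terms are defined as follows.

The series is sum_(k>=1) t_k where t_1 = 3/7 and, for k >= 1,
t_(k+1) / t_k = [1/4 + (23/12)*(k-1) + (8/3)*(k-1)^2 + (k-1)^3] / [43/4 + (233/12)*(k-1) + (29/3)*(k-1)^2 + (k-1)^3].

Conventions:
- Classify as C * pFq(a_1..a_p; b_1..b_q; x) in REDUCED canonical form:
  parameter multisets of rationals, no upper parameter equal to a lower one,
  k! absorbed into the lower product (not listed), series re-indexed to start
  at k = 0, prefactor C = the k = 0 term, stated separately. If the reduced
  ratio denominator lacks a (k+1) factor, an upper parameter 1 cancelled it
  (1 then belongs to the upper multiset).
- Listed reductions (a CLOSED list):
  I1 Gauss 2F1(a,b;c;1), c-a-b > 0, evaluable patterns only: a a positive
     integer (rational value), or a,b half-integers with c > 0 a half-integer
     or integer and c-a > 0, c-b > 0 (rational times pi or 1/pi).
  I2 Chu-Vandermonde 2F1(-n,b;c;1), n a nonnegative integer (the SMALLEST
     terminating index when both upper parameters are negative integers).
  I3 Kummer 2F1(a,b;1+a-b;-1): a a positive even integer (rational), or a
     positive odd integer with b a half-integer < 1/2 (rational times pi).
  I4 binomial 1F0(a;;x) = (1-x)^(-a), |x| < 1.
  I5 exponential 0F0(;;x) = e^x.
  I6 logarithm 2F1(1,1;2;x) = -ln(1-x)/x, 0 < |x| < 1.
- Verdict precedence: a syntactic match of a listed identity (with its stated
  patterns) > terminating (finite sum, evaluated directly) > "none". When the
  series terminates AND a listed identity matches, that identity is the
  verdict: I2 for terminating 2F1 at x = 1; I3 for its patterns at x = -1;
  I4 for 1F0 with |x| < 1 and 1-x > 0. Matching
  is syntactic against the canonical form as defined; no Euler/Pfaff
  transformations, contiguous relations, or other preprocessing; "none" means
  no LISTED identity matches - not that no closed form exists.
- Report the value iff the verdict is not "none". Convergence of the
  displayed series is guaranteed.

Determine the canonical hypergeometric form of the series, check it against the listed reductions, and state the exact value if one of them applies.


Reduced: x = 1, 2F1, upper = {1/6, 1}, lower = {43/6}, C = 3/7. Verdict: the Gauss summation I1 fires (x = 1: the Gamma ratio telescopes since c-a-b = 6 > 0 and a = 1 in Z>0). Sum: 37/84.

The tell: from the first term 3/7: the expanded ratio factors over Q; C = 3/7, x = 1, roots give parameters.
Adjacent-term ratio: r(k) = 1 * (k+1/6) (k+1) / [(k+43/6) (k+1)] - poly over poly, x = 1 from leading terms; C = 3/7 at k = 0.


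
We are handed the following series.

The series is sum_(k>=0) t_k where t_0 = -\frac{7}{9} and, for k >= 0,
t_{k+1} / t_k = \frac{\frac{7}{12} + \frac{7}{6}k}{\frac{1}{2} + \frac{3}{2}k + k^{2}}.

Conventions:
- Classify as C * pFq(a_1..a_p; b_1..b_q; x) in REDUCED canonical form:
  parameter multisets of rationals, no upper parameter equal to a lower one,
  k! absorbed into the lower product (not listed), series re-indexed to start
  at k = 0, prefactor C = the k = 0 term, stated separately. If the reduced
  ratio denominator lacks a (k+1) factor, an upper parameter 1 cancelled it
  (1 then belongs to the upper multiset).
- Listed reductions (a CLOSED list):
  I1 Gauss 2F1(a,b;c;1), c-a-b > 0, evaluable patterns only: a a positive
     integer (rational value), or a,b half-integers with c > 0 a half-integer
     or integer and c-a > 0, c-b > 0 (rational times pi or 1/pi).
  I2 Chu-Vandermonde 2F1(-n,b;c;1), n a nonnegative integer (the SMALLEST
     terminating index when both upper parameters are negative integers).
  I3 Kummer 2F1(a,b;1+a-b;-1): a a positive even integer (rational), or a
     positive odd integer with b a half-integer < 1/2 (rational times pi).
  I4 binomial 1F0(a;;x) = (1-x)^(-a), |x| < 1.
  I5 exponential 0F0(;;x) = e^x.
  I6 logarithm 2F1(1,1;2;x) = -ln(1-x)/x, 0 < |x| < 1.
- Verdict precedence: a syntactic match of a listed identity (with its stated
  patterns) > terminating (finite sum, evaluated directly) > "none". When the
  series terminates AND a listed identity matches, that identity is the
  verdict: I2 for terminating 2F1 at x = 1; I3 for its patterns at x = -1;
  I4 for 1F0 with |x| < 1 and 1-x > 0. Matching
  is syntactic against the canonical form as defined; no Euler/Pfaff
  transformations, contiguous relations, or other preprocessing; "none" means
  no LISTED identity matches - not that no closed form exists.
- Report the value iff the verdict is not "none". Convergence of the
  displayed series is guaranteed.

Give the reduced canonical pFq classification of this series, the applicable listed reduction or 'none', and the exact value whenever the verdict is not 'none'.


Key step: with t_0 = -\frac{7}{9}, roots of the ratio polynomials (prefactor -7/9) are the negated parameters.
Consecutive-term ratio: r(k) = \frac{7}{6} * 1 / [(k+1)] ; factor over Q: parameters, x = \frac{7}{6}, and C = -\frac{7}{9}.

x = \frac{7}{6} here; the reduced form reads 0F0, upper {-}, lower {-}, C = -\frac{7}{9}. Verdict: this is the I5 exponential reduction (the 0F0 exponential series at x = \frac{7}{6}). Its exact value is \left(-\frac{7}{9}\right) \cdot e^{\frac{7}{6}}.


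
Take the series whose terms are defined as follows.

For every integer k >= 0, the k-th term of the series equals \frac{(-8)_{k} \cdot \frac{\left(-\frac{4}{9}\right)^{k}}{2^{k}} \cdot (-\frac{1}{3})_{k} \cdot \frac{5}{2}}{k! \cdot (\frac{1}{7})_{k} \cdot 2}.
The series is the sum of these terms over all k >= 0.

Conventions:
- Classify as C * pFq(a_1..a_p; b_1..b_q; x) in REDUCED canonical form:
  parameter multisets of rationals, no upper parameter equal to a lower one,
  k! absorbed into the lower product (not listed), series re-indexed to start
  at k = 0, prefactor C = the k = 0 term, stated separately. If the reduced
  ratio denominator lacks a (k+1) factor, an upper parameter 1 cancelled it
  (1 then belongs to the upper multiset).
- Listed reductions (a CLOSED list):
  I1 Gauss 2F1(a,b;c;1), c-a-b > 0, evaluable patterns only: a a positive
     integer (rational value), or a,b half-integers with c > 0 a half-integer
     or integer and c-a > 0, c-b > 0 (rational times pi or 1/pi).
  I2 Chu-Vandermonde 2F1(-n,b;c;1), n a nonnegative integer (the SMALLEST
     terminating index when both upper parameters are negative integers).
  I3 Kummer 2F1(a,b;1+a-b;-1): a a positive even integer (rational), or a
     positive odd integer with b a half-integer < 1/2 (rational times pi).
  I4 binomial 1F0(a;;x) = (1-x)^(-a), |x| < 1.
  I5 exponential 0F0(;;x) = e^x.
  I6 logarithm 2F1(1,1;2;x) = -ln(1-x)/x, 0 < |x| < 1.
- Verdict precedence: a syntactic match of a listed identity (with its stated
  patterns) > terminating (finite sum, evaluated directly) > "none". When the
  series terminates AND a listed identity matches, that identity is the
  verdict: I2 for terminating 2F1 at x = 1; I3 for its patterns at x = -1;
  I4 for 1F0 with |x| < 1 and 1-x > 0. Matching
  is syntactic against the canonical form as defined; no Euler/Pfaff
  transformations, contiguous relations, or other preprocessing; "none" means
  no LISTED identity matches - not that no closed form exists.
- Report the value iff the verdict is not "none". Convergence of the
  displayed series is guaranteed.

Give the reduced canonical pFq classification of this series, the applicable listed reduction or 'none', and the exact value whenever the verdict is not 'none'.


First insight: with t_0 = \frac{5}{4}, the constant factors (C = 5/4, x = -2/9) combine into one prefactor.
Adjacent-term ratio: r(k) = -\frac{2}{9} * (k-8) (k-\frac{1}{3}) / [(k+\frac{1}{7}) (k+1)] - rational in k. x = -\frac{2}{9}; t_0 = \frac{5}{4}; negate the roots.

Prefactor \frac{5}{4}, argument -\frac{2}{9}: 2F1 with upper {-8, -\frac{1}{3}} over lower {\frac{1}{7}}. Verdict: terminating. With -8 upstairs the series is a 9-term polynomial sum; evaluated term by term. Its exact value is -\frac{3065205986169211009}{418401282806266716}.


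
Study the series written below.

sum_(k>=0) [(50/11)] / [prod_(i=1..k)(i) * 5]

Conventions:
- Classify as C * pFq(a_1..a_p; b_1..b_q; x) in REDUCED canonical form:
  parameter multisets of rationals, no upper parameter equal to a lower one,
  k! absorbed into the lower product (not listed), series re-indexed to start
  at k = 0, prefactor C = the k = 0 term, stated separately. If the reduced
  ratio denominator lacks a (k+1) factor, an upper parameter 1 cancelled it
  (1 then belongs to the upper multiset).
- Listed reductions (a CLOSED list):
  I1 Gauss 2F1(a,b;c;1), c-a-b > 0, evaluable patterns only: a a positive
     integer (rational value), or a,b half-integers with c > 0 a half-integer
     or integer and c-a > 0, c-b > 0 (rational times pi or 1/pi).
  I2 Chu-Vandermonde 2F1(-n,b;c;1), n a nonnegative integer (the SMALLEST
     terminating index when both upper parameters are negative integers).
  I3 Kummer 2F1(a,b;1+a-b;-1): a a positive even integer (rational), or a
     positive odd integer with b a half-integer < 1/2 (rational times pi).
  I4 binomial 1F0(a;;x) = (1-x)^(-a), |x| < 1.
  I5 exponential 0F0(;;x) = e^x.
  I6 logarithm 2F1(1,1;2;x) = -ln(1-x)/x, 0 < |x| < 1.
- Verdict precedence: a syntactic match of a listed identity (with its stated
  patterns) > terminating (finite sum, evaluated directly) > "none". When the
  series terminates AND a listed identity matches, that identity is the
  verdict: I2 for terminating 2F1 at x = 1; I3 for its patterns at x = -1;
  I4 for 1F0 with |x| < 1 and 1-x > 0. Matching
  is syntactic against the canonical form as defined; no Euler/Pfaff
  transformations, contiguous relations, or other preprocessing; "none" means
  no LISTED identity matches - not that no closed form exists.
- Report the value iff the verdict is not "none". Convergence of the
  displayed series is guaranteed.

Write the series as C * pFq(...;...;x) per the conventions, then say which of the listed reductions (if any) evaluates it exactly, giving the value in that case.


Classification (C = 10/11): 0F0 with upper {-}, lower {-}, argument x = 1. Verdict: the exponential series (I5) fires (the 0F0 exponential series at x = 1). Exact value: (10/11) * e^(1).

First insight: t_0 being 10/11, the product of the first k integers (C = 10/11) is k!.
Adjacent-term ratio: r(k) = 1 * 1 / [(k+1)] - rational in k. x = 1; t_0 = 10/11; negate the roots.


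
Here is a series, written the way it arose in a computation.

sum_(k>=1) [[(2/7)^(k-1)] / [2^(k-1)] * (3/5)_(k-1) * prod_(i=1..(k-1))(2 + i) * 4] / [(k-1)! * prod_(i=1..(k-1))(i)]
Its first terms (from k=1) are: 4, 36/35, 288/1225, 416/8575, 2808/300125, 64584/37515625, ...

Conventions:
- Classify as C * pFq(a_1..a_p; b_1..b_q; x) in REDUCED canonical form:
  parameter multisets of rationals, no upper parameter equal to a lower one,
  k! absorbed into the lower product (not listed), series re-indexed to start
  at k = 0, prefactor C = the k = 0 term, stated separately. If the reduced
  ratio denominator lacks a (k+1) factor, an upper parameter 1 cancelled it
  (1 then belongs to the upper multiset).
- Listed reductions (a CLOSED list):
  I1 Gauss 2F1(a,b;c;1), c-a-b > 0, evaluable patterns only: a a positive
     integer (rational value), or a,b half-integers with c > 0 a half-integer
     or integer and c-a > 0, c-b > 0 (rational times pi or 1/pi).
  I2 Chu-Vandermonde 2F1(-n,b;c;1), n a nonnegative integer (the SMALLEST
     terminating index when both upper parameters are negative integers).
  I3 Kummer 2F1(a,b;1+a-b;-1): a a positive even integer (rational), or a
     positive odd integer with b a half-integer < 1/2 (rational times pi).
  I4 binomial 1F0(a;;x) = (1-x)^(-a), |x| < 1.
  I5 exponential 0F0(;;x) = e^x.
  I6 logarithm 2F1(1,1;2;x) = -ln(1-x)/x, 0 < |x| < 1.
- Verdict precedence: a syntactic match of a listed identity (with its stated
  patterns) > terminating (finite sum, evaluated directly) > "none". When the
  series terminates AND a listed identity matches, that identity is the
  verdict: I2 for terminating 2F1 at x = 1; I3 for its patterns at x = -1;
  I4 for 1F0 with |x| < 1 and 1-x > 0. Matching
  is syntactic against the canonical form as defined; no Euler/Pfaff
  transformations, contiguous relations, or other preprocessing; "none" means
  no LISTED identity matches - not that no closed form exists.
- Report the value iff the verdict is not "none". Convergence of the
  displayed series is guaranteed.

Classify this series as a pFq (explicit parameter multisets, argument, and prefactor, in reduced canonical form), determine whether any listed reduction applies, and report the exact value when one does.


Key step: t_0 = 4 here, and the lower running product (C = 4, x = 1/7) is a rising factorial.
Consecutive-term ratio: r(k) = (1/7) * (k+3/5) (k+3) / [(k+1) (k+1)] - rational in k, leading ratio (1/7); with t_0 = 4, classification follows.

With C = 4: the canonical form is 2F1(3/5, 3; 1; 1/7). Verdict: none - this 2F1 at x = 1/7 matches no listed pattern, and upper {3/5, 3} holds no stopper.


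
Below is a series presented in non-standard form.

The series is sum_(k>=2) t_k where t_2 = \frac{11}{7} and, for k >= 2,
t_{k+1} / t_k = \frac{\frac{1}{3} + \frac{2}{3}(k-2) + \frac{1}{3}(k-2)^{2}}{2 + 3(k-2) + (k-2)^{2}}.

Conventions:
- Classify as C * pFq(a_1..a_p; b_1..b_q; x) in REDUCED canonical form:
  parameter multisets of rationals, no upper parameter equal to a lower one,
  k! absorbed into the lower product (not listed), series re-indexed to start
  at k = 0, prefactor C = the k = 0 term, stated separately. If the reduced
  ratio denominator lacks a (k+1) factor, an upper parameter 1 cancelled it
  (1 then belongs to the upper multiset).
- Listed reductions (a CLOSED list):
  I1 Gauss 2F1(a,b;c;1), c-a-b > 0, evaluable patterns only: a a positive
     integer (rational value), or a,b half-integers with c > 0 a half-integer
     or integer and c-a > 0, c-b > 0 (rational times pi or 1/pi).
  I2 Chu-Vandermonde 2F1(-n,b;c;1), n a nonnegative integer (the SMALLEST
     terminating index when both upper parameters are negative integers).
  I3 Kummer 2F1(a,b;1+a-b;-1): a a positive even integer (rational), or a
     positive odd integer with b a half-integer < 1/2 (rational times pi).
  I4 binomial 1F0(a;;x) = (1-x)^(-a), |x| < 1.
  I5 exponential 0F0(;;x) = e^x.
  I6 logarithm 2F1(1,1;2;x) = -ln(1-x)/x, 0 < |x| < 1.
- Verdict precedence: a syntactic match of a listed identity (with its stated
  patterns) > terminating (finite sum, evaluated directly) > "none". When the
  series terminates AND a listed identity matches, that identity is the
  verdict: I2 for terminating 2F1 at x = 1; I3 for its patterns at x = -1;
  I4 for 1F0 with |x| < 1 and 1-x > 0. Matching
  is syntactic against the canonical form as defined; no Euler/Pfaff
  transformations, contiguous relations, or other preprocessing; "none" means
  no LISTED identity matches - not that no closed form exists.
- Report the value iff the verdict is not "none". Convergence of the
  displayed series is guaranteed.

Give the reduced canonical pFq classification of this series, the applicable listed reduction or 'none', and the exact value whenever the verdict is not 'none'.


x = \frac{1}{3} here; the reduced form reads 2F1, upper {1, 1}, lower {2}, C = \frac{11}{7}. Verdict (x = \frac{1}{3}): the I6 logarithm reduction applies (the logarithm: parameters (1,1;2), x = \frac{1}{3}). Hence: \left(-\frac{33}{7}\right) \cdot \ln\left(\frac{2}{3}\right).

The tell: with t_0 = \frac{11}{7}, factor the ratio over Q (C = 11/7, x = 1/3): negated roots = parameters.
Consecutive-term ratio: r(k) = \frac{1}{3} * (k+1) (k+1) / [(k+2) (k+1)] - rational in k. x = \frac{1}{3}; t_0 = \frac{11}{7}; negate the roots.


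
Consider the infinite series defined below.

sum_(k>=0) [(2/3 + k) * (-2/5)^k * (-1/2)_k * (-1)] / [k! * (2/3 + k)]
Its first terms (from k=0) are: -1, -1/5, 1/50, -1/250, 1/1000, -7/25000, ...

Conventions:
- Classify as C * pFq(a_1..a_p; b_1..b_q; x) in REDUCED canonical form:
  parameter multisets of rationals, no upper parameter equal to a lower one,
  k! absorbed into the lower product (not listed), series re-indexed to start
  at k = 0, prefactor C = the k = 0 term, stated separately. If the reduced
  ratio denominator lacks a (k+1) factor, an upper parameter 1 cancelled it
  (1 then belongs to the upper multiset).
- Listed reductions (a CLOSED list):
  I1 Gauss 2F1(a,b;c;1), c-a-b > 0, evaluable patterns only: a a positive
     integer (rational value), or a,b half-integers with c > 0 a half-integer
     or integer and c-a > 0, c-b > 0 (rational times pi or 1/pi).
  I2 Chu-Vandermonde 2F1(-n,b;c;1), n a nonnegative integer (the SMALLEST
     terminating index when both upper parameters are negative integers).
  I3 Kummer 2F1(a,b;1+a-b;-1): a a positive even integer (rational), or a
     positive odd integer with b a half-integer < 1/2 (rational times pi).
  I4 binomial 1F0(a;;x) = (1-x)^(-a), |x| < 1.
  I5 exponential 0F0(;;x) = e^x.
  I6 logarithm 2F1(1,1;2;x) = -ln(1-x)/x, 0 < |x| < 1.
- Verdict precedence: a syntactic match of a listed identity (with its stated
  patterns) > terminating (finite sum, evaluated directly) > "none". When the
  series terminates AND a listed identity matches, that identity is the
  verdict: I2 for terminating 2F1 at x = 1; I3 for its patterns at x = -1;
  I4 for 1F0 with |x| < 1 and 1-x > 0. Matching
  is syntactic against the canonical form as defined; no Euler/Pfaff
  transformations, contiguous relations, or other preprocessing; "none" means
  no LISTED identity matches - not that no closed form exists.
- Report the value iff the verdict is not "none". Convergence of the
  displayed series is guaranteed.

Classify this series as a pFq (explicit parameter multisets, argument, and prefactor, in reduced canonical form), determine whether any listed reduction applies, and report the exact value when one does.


The series (x = -2/5) is 1F0: upper {-1/2}, lower {-}, prefactor -1. Verdict: the I4 binomial reduction applies (the 1F0 binomial series: exponent 1/2, x = -2/5). Exact value: (-1) * (7/5)^(1/2).

The tell: with t_0 = -1, the factor k + 2/3 cancels (top and bottom), leaving prefactor -1.
Step ratio: r(k) = (-2/5) * (k-1/2) / [(k+1)] - rational in k. x = (-2/5); t_0 = -1; negate the roots.


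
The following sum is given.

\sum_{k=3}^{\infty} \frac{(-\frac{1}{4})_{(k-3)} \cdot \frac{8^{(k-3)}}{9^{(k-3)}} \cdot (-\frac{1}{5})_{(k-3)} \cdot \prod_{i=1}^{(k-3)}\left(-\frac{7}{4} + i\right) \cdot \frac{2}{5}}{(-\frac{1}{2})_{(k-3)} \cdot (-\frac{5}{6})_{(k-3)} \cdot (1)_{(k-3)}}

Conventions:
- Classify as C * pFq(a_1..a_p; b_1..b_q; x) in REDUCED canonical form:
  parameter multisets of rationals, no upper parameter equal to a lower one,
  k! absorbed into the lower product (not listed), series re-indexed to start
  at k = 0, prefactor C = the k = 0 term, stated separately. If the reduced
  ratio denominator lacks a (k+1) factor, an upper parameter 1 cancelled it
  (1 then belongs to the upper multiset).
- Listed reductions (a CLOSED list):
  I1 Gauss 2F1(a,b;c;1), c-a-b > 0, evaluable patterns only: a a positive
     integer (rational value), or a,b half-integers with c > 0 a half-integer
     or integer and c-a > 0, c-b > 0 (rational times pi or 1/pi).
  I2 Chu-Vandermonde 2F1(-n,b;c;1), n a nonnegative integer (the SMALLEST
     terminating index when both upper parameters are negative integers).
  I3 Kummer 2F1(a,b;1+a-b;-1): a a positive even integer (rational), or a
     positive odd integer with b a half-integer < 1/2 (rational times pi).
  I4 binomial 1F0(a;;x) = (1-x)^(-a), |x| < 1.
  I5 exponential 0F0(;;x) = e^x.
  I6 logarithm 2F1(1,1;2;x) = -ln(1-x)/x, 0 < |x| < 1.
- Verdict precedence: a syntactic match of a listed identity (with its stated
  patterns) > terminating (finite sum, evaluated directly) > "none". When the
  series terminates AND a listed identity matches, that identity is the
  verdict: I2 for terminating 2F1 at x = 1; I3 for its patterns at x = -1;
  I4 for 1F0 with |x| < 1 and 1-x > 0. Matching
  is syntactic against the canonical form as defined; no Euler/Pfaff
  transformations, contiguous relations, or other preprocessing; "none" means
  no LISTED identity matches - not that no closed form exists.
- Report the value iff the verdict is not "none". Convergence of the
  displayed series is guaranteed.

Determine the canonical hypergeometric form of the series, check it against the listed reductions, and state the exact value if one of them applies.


First insight: t_0 = \frac{2}{5} here, and (1)_k (prefactor 2/5) is k! itself.
Consecutive-term ratio: r(k) = \frac{8}{9} * (k-\frac{3}{4}) (k-\frac{1}{4}) (k-\frac{1}{5}) / [(k-\frac{5}{6}) (k-\frac{1}{2}) (k+1)] - rational in k. x = \frac{8}{9}; t_0 = \frac{2}{5}; negate the roots.

Reduced: x = \frac{8}{9}, 3F2, upper = {-\frac{3}{4}, -\frac{1}{4}, -\frac{1}{5}}, lower = {-\frac{5}{6}, -\frac{1}{2}}, C = \frac{2}{5}. Verdict: no listed reduction: x = \frac{8}{9} and upper {-\frac{3}{4}, -\frac{1}{4}, -\frac{1}{5}} fail every I1-I6 pattern.


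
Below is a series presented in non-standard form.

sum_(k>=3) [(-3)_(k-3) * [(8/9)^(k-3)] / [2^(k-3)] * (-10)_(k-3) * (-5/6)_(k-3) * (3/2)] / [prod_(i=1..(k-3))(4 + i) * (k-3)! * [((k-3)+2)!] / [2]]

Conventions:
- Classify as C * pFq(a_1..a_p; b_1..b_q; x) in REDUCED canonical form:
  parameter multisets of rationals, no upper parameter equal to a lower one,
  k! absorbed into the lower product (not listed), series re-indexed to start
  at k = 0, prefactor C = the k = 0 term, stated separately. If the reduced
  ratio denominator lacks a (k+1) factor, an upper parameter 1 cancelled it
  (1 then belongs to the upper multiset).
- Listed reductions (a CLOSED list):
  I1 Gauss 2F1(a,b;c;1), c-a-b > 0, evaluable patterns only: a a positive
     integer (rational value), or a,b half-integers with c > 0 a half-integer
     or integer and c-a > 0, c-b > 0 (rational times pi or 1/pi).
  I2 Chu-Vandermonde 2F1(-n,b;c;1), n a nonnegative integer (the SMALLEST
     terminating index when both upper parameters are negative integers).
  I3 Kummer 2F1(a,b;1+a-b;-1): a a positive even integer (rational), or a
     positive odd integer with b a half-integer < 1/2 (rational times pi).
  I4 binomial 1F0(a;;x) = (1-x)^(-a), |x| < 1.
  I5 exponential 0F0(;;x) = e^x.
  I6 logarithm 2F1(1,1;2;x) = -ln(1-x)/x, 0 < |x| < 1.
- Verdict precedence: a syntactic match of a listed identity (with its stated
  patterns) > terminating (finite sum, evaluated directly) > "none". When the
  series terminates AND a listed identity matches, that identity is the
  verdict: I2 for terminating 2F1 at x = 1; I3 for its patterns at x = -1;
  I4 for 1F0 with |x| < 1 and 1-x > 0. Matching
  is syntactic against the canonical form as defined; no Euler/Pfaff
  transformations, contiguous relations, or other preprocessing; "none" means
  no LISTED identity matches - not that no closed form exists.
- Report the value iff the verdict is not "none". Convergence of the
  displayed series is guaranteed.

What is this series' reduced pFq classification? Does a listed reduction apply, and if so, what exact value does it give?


Canonical form: C = 3/2 times 3F2 with upper {-10, -3, -5/6}, lower {3, 5}, x = 4/9. Verdict: terminating. With -3 upstairs the series is a 4-term polynomial sum; evaluated term by term. Value: 2341/6561.

First insight: x = (4/9) and the two k-th powers (C = 3/2) combine into one argument.
Adjacent-term ratio: r(k) = (4/9) * (k-10) (k-3) (k-5/6) / [(k+3) (k+5) (k+1)] ; factor over Q: parameters, x = (4/9), and C = 3/2.
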